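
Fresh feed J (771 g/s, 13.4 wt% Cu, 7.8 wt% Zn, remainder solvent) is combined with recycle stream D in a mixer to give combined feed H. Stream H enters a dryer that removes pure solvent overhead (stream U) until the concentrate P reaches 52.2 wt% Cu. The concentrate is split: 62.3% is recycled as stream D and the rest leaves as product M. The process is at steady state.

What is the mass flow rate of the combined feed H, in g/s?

Overall Cu balance (none leaves overhead): Cu in fresh feed = Cu in product, i.e. 771×0.134 = (1−0.623)·P·0.522.
P = 103.31/(0.522×0.377) = 524.99 g/s.
Recycle D = 0.623×524.99 = 327.07 g/s.
Combined feed H = 771 + 327.07 = 1098.1 g/s.

1098 g/s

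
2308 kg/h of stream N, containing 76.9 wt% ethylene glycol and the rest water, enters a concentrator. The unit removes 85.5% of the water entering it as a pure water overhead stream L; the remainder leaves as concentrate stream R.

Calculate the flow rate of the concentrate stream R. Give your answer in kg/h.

1852 kg/h

water entering = 2308×0.231 = 533.15 kg/h; overhead removed = 0.855×533.15 = 455.84 kg/h.
Concentrate = 2308 − 455.84 = 1852.2 kg/h.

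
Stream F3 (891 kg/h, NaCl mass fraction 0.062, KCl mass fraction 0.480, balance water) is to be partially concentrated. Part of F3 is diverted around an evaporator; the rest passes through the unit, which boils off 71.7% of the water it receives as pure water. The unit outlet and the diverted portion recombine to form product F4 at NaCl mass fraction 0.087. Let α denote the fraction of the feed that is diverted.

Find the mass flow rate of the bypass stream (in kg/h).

111.3 kg/h

All 891×0.062 = 55.242 kg/h of NaCl reaches F4, so F4 = 55.242/0.087 = 634.97 kg/h and vapour = 256.03 kg/h.
The evaporator receives (1−α)·891 of feed at 0.458 water and removes 0.717 of that water:
0.717×0.458×(1−α)×891 = 256.03
(1−α) = 256.03/292.59 = 0.8751;  α = 0.1249.
Bypass flow = 0.1249×891 = 111.32 kg/h.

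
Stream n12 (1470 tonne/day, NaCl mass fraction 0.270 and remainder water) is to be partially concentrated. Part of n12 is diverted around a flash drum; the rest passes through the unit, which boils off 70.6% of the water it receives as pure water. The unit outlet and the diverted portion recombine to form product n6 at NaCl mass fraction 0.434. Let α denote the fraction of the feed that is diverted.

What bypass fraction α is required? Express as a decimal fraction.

All 1470×0.270 = 396.9 tonne/day of NaCl reaches n6, so n6 = 396.9/0.434 = 914.52 tonne/day and vapour = 555.48 tonne/day.
The evaporator receives (1−α)·1470 of feed at 0.730 water and removes 0.706 of that water:
0.706×0.730×(1−α)×1470 = 555.48
(1−α) = 555.48/757.61 = 0.7332;  α = 0.2668.

0.267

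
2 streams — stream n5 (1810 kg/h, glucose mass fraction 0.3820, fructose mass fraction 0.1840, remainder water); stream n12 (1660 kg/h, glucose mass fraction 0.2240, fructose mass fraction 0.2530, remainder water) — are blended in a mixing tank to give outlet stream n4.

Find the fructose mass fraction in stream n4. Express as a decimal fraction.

Total flow out = 1810 + 1660 = 3470 kg/h.
fructose in = 1810×0.184 + 1660×0.253 = 753.02 kg/h.
fructose mass fraction in n4 = 753.02/3470 = 0.2170.

0.2170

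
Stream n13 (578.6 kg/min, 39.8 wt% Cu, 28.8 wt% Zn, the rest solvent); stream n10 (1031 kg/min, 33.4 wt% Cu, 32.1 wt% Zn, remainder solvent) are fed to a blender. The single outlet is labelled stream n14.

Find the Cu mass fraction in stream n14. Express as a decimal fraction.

Total flow out = 578.6 + 1031 = 1609.6 kg/min.
Cu in = 578.6×0.398 + 1031×0.334 = 574.64 kg/min.
Cu mass fraction in n14 = 574.64/1609.6 = 0.357.

0.357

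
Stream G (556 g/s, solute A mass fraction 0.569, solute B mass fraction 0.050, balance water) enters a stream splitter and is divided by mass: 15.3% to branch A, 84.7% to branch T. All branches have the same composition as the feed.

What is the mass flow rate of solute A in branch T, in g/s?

268 g/s

Branch T total = 0.847×556 = 470.93 g/s.
solute A in T = 0.569×470.93 = 267.96 g/s.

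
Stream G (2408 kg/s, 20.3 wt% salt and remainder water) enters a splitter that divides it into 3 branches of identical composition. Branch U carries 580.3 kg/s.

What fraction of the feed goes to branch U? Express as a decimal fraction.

Fraction to U = 580.3/2408 = 0.2410.

0.241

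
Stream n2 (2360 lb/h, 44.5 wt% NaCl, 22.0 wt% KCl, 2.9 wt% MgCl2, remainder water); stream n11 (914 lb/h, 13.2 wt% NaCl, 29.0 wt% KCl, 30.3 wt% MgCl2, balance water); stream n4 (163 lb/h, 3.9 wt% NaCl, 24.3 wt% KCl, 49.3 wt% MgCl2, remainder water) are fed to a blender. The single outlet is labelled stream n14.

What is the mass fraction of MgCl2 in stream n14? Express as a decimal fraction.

Total flow out = 2360 + 914 + 163 = 3437 lb/h.
MgCl2 in = 2360×0.029 + 914×0.303 + 163×0.493 = 425.74 lb/h.
MgCl2 mass fraction in n14 = 425.74/3437 = 0.1239.

0.1239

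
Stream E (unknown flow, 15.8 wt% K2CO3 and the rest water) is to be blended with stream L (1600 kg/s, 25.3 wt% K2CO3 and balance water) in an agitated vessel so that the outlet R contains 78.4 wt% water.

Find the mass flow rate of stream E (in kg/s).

1021 kg/s

Let E be the unknown flow. Total out = 1600 + E.
water balance: 1195.2 + 0.842·E = 0.784·(1600 + E)
(0.842 − 0.784)·E = 0.784×1600 − 1195.2 = 59.2
E = 59.2 / 0.058 = 1020.7 kg/s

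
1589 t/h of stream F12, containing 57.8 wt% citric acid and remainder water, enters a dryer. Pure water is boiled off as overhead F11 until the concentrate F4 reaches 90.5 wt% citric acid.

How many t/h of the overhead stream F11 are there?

citric acid is conserved: 1589×0.578 = 918.44 t/h all reports to the concentrate.
Concentrate = 918.44/(target fraction) = 1014.9 t/h.
Overhead = 1589 − 1014.9 = 574.15 t/h.

574.1 t/h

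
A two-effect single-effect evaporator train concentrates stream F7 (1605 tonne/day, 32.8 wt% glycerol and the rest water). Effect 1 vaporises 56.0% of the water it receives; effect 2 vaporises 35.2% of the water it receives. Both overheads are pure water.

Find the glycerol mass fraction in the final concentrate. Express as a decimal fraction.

0.631

water in feed = 1605×0.672 = 1078.6 tonne/day.
After stage 1: water left = (1−0.560)×1078.6 = 474.57; stream total = 1001 tonne/day.
After stage 2: water left = (1−0.352)×474.57 = 307.52; final concentrate = 833.96 tonne/day.
glycerol fraction = 526.44/833.96 = 0.631.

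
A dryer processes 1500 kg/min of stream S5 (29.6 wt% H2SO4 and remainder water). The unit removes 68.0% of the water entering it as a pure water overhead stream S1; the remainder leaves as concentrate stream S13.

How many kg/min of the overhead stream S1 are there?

718.1 kg/min

water entering = 1500×0.704 = 1056 kg/min; overhead removed = 0.680×1056 = 718.08 kg/min.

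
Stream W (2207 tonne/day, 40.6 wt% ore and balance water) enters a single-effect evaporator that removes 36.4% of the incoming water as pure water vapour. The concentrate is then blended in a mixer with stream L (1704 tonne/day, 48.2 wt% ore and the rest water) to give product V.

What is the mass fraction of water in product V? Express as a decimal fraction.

Vapour removed = 0.364×0.594×2207 = 477.19 tonne/day; concentrate = 1729.8 tonne/day.
water reaching the mixer = 833.77 (from concentrate) + 1704×0.518 = 1716.4 tonne/day.
Product flow = 1729.8 + 1704 = 3433.8 tonne/day; water fraction = 0.4999.

0.4999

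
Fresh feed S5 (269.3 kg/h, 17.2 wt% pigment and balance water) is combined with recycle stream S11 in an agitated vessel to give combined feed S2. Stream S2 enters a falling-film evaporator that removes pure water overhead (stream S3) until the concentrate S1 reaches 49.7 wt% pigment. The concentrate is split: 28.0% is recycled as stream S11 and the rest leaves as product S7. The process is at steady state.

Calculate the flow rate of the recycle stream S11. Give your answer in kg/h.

Overall pigment balance (none leaves overhead): pigment in fresh feed = pigment in product, i.e. 269.3×0.172 = (1−0.280)·S1·0.497.
S1 = 46.32/(0.497×0.720) = 129.44 kg/h.
Recycle S11 = 0.280×129.44 = 36.244 kg/h.

36.24 kg/h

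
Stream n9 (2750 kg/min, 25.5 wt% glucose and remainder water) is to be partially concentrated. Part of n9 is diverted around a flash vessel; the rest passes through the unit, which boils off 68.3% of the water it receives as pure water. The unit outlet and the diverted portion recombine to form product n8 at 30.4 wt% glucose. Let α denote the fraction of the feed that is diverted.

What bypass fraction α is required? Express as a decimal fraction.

All 2750×0.255 = 701.25 kg/min of glucose reaches n8, so n8 = 701.25/0.304 = 2306.7 kg/min and vapour = 443.26 kg/min.
The evaporator receives (1−α)·2750 of feed at 0.745 water and removes 0.683 of that water:
0.683×0.745×(1−α)×2750 = 443.26
(1−α) = 443.26/1399.3 = 0.3168;  α = 0.6832.

0.683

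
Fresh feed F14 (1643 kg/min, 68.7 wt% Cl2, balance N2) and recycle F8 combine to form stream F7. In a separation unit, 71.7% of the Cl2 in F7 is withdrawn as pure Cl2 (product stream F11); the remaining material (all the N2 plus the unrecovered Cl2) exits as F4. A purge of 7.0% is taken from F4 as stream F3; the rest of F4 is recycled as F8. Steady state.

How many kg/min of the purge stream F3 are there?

N2 enters only via F14 and leaves only via the purge: 1643×0.313 = 0.070×(N2 in F4), and the separation unit passes all N2, so N2 in F7 = N2 in F4 = 7346.6 kg/min.
Cl2 in F7: m_A = 1643×0.687 + (1−0.070)·(1−0.717)·m_A, so m_A = 1128.7/0.7368 = 1531.9 kg/min.
F4 = (1−0.717)×1531.9 + 7346.6 = 7780.1 kg/min.
Purge F3 = 0.070×7780.1 = 544.61 kg/min.

544.6 kg/min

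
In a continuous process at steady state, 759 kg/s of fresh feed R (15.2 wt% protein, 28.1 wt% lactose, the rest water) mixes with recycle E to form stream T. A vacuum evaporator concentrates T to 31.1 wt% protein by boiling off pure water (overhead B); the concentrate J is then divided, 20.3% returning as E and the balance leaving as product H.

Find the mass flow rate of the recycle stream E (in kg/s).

94.48 kg/s

Overall protein balance (none leaves overhead): protein in fresh feed = protein in product, i.e. 759×0.152 = (1−0.203)·J·0.311.
J = 115.37/(0.311×0.797) = 465.44 kg/s.
Recycle E = 0.203×465.44 = 94.485 kg/s.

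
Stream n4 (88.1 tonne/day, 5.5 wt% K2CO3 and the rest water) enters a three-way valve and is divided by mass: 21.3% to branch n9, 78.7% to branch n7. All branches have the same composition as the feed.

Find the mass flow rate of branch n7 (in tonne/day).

Branch n7 flow = 0.787×88.1 = 69.335 tonne/day.

69.33 tonne/day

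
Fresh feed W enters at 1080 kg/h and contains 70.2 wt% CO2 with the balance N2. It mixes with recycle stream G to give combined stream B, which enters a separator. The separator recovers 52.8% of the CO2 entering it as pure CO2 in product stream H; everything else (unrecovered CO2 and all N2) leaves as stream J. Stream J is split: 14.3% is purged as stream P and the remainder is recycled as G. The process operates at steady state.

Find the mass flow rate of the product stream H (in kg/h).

672.2 kg/h

CO2 in B: m_A = 1080×0.702 + (1−0.143)·(1−0.528)·m_A, so m_A = 758.16/0.5955 = 1273.2 kg/h.
Product H = 0.528×1273.2 = 672.23 kg/h.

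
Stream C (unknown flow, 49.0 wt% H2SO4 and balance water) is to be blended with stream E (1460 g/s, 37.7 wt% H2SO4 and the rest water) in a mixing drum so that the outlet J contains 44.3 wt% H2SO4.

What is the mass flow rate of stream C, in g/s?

Let C be the unknown flow. Total out = 1460 + C.
H2SO4 balance: 550.42 + 0.490·C = 0.443·(1460 + C)
(0.490 − 0.443)·C = 0.443×1460 − 550.42 = 96.36
C = 96.36 / 0.047 = 2050.2 g/s

2050 g/s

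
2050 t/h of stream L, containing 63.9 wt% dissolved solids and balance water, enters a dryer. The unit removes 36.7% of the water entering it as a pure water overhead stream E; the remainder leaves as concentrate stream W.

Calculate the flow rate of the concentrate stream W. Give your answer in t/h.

1778 t/h

water entering = 2050×0.361 = 740.05 t/h; overhead removed = 0.367×740.05 = 271.6 t/h.
Concentrate = 2050 − 271.6 = 1778.4 t/h.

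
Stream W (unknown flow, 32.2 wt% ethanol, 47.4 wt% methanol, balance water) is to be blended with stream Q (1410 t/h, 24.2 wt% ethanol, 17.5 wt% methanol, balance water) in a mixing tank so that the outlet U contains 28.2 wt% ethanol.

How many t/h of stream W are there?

1410 t/h

Let W be the unknown flow. Total out = 1410 + W.
ethanol balance: 341.22 + 0.322·W = 0.282·(1410 + W)
(0.322 − 0.282)·W = 0.282×1410 − 341.22 = 56.4
W = 56.4 / 0.040 = 1410 t/h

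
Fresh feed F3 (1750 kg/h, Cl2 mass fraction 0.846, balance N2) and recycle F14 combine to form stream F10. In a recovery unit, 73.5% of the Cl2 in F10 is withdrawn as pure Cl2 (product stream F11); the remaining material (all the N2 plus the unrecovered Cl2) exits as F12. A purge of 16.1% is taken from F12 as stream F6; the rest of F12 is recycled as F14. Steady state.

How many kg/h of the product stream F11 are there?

Cl2 in F10: m_A = 1750×0.846 + (1−0.161)·(1−0.735)·m_A, so m_A = 1480.5/0.7777 = 1903.8 kg/h.
Product F11 = 0.735×1903.8 = 1399.3 kg/h.

1399 kg/h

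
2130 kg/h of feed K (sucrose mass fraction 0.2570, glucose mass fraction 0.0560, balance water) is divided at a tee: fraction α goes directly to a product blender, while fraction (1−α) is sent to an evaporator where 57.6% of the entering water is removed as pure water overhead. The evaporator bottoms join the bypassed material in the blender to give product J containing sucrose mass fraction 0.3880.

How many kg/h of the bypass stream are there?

All 2130×0.257 = 547.41 kg/h of sucrose reaches J, so J = 547.41/0.388 = 1410.9 kg/h and vapour = 719.15 kg/h.
The evaporator receives (1−α)·2130 of feed at 0.687 water and removes 0.576 of that water:
0.576×0.687×(1−α)×2130 = 719.15
(1−α) = 719.15/842.87 = 0.8532;  α = 0.1468.
Bypass flow = 0.1468×2130 = 312.64 kg/h.

312.6 kg/h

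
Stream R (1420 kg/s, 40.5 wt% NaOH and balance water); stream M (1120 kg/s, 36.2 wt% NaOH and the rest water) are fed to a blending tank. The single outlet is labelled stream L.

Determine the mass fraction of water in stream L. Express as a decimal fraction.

Total flow out = 1420 + 1120 = 2540 kg/s.
water in = 1420×0.595 + 1120×0.638 = 1559.5 kg/s.
water mass fraction in L = 1559.5/2540 = 0.614.

0.614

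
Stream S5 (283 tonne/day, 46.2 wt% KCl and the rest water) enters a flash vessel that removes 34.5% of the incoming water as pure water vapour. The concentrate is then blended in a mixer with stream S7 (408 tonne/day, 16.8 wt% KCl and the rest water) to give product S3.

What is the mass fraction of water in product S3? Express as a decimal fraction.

Vapour removed = 0.345×0.538×283 = 52.528 tonne/day; concentrate = 230.47 tonne/day.
water reaching the mixer = 99.726 (from concentrate) + 408×0.832 = 439.18 tonne/day.
Product flow = 230.47 + 408 = 638.47 tonne/day; water fraction = 0.6879.

0.6879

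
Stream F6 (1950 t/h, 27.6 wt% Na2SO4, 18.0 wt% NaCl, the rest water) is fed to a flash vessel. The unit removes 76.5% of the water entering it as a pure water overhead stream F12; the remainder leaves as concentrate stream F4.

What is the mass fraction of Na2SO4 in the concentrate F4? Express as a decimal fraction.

0.4727

Na2SO4 is not removed: 1950×0.276 = 538.2 t/h of Na2SO4 enters F4.
water entering = 1950×0.544 = 1060.8 t/h; overhead removed = 0.765×1060.8 = 811.51 t/h.
Concentrate = 1950 − 811.51 = 1138.5 t/h.
Mass fraction = 538.2/1138.5 = 0.4727.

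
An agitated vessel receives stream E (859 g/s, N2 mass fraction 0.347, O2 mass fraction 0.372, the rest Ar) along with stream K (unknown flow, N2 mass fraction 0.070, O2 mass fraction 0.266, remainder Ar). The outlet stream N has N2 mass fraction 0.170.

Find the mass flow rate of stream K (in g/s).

1520 g/s

Let K be the unknown flow. Total out = 859 + K.
N2 balance: 298.07 + 0.070·K = 0.170·(859 + K)
(0.070 − 0.170)·K = 0.170×859 − 298.07 = -152.04
K = -152.04 / -0.100 = 1520.4 g/s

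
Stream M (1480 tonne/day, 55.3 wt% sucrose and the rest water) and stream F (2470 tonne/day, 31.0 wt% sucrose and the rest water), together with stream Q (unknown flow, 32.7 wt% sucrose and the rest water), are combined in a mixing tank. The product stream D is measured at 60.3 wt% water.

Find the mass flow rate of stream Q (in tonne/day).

228.4 tonne/day

Let Q be the unknown flow. Total out = 3950 + Q.
water balance: 2365.9 + 0.673·Q = 0.603·(3950 + Q)
(0.673 − 0.603)·Q = 0.603×3950 − 2365.9 = 15.99
Q = 15.99 / 0.070 = 228.43 tonne/day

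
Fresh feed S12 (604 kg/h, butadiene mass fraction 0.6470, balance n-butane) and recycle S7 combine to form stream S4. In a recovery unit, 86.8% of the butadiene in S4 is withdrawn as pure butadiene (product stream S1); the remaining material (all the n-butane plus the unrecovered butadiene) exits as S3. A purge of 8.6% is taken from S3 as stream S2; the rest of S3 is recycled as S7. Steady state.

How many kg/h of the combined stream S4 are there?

2924 kg/h

n-butane enters only via S12 and leaves only via the purge: 604×0.353 = 0.086×(n-butane in S3), and the recovery unit passes all n-butane, so n-butane in S4 = n-butane in S3 = 2479.2 kg/h.
butadiene in S4: m_A = 604×0.647 + (1−0.086)·(1−0.868)·m_A, so m_A = 390.79/0.8794 = 444.4 kg/h.
S4 = 444.4 + 2479.2 = 2923.6 kg/h.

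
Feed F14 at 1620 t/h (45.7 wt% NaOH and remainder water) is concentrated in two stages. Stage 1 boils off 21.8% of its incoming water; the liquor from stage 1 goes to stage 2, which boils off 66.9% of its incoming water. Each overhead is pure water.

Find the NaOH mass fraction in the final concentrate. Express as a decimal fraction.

0.7648

water in feed = 1620×0.543 = 879.66 t/h.
After stage 1: water left = (1−0.218)×879.66 = 687.89; stream total = 1428.2 t/h.
After stage 2: water left = (1−0.669)×687.89 = 227.69; final concentrate = 968.03 t/h.
NaOH fraction = 740.34/968.03 = 0.7648.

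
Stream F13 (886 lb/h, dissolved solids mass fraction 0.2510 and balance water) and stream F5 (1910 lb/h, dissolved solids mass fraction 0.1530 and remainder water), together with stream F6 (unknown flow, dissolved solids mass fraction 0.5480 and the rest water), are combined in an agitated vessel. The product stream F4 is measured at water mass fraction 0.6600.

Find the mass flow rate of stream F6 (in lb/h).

2096 lb/h

Let F6 be the unknown flow. Total out = 2796 + F6.
water balance: 2281.4 + 0.452·F6 = 0.660·(2796 + F6)
(0.452 − 0.660)·F6 = 0.660×2796 − 2281.4 = -436.02
F6 = -436.02 / -0.208 = 2096.3 lb/h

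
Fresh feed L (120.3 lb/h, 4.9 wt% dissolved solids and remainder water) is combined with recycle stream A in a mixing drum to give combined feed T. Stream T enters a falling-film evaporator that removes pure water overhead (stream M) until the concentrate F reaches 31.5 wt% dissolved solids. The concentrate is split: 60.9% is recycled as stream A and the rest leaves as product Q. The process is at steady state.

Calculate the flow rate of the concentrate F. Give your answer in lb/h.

Overall dissolved solids balance (none leaves overhead): dissolved solids in fresh feed = dissolved solids in product, i.e. 120.3×0.049 = (1−0.609)·F·0.315.
F = 5.8947/(0.315×0.391) = 47.86 lb/h.

47.86 lb/h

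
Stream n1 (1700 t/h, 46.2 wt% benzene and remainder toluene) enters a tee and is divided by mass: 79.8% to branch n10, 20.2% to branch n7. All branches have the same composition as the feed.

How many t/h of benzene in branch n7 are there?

158.7 t/h

Branch n7 total = 0.202×1700 = 343.4 t/h.
benzene in n7 = 0.462×343.4 = 158.65 t/h.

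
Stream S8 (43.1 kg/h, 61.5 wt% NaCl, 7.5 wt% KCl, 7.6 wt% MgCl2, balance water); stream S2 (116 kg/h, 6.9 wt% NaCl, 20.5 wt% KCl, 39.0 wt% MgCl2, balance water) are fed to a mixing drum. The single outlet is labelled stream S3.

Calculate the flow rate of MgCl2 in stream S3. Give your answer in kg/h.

MgCl2 out = MgCl2 in = 43.1×0.076 + 116×0.390 = 48.516 kg/h.

48.52 kg/h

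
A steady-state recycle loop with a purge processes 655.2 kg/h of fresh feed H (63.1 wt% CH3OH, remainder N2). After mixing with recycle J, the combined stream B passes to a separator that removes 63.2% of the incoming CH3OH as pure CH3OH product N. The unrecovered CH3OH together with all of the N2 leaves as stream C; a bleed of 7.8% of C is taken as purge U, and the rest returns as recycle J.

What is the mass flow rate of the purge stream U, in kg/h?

N2 enters only via H and leaves only via the purge: 655.2×0.369 = 0.078×(N2 in C), and the separator passes all N2, so N2 in B = N2 in C = 3099.6 kg/h.
CH3OH in B: m_A = 655.2×0.631 + (1−0.078)·(1−0.632)·m_A, so m_A = 413.43/0.6607 = 625.74 kg/h.
C = (1−0.632)×625.74 + 3099.6 = 3329.9 kg/h.
Purge U = 0.078×3329.9 = 259.73 kg/h.

259.7 kg/h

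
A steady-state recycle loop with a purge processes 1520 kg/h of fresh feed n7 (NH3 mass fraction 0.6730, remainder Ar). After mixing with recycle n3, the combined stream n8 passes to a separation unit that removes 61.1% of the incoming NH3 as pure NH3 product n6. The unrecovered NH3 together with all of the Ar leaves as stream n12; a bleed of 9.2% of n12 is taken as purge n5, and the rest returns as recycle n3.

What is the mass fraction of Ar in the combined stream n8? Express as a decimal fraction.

Ar enters only via n7 and leaves only via the purge: 1520×0.327 = 0.092×(Ar in n12), and the separation unit passes all Ar, so Ar in n8 = Ar in n12 = 5402.6 kg/h.
NH3 in n8: m_A = 1520×0.673 + (1−0.092)·(1−0.611)·m_A, so m_A = 1023/0.6468 = 1581.6 kg/h.
n8 = 1581.6 + 5402.6 = 6984.2 kg/h.
Ar fraction in n8 = 5402.6/6984.2 = 0.7735.

0.7735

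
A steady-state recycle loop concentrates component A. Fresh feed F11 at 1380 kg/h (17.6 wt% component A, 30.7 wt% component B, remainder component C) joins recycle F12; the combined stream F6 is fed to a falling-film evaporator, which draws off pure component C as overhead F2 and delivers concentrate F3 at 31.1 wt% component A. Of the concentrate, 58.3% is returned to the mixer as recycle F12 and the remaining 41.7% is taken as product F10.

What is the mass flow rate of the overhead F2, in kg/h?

599 kg/h

Overall component A balance (none leaves overhead): component A in fresh feed = component A in product, i.e. 1380×0.176 = (1−0.583)·F3·0.311.
F3 = 242.88/(0.311×0.417) = 1872.8 kg/h.
Recycle F12 = 0.583×1872.8 = 1091.9 kg/h.
Combined feed F6 = 1380 + 1091.9 = 2471.9 kg/h.
Overhead F2 = F6 − F3 = 2471.9 − 1872.8 = 599.04 kg/h.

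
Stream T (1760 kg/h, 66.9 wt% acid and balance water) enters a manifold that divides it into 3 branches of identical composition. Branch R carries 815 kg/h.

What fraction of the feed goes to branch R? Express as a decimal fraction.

0.463

Fraction to R = 815/1760 = 0.4631.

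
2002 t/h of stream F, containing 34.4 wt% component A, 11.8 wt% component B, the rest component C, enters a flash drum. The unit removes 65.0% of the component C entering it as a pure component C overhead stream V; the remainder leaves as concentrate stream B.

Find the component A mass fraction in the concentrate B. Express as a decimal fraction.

0.529

component A is not removed: 2002×0.344 = 688.69 t/h of component A enters B.
component C entering = 2002×0.538 = 1077.1 t/h; overhead removed = 0.650×1077.1 = 700.1 t/h.
Concentrate = 2002 − 700.1 = 1301.9 t/h.
Mass fraction = 688.69/1301.9 = 0.529.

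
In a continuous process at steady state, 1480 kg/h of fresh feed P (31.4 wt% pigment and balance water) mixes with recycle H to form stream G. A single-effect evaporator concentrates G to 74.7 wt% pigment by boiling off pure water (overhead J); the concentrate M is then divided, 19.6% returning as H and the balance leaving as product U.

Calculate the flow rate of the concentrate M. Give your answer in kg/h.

773.8 kg/h

Overall pigment balance (none leaves overhead): pigment in fresh feed = pigment in product, i.e. 1480×0.314 = (1−0.196)·M·0.747.
M = 464.72/(0.747×0.804) = 773.78 kg/h.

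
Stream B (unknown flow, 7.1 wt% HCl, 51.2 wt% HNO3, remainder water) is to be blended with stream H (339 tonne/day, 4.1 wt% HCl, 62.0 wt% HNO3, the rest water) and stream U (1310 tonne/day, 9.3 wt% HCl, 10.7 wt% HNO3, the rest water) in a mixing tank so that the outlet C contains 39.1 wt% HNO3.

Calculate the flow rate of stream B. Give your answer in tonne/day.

2433 tonne/day

Let B be the unknown flow. Total out = 1649 + B.
HNO3 balance: 350.35 + 0.512·B = 0.391·(1649 + B)
(0.512 − 0.391)·B = 0.391×1649 − 350.35 = 294.41
B = 294.41 / 0.121 = 2433.1 tonne/day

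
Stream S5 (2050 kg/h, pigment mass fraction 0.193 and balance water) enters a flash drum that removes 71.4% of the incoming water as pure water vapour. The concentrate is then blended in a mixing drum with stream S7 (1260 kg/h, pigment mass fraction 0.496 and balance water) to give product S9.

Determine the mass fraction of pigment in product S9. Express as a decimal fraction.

0.479

Vapour removed = 0.714×0.807×2050 = 1181.2 kg/h; concentrate = 868.79 kg/h.
pigment reaching the mixer = 395.65 (from concentrate) + 1260×0.496 = 1020.6 kg/h.
Product flow = 868.79 + 1260 = 2128.8 kg/h; pigment fraction = 0.479.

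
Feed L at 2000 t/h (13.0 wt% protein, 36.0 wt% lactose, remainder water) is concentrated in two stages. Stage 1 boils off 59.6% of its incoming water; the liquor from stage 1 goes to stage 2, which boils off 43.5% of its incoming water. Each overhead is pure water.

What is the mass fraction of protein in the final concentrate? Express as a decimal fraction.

0.214

water in feed = 2000×0.510 = 1020 t/h.
After stage 1: water left = (1−0.596)×1020 = 412.08; stream total = 1392.1 t/h.
After stage 2: water left = (1−0.435)×412.08 = 232.83; final concentrate = 1212.8 t/h.
protein fraction = 260/1212.8 = 0.214.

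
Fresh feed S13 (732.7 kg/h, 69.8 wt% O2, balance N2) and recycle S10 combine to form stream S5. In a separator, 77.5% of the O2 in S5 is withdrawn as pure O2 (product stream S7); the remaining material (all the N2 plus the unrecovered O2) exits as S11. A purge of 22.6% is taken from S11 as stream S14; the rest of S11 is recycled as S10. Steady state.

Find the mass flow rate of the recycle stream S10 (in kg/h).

N2 enters only via S13 and leaves only via the purge: 732.7×0.302 = 0.226×(N2 in S11), and the separator passes all N2, so N2 in S5 = N2 in S11 = 979.09 kg/h.
O2 in S5: m_A = 732.7×0.698 + (1−0.226)·(1−0.775)·m_A, so m_A = 511.42/0.8258 = 619.27 kg/h.
S11 = (1−0.775)×619.27 + 979.09 = 1118.4 kg/h.
Recycle S10 = (1−0.226)×1118.4 = 865.67 kg/h.

865.7 kg/h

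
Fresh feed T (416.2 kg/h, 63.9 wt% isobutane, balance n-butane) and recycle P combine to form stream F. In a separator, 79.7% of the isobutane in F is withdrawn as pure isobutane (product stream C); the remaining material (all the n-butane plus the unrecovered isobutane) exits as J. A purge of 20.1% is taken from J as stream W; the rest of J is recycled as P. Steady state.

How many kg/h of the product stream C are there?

253 kg/h

isobutane in F: m_A = 416.2×0.639 + (1−0.201)·(1−0.797)·m_A, so m_A = 265.95/0.8378 = 317.44 kg/h.
Product C = 0.797×317.44 = 253 kg/h.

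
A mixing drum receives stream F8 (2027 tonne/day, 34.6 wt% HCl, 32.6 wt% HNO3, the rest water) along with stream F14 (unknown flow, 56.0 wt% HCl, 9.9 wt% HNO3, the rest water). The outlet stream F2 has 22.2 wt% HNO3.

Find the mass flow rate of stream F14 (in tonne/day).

1714 tonne/day

Let F14 be the unknown flow. Total out = 2027 + F14.
HNO3 balance: 660.8 + 0.099·F14 = 0.222·(2027 + F14)
(0.099 − 0.222)·F14 = 0.222×2027 − 660.8 = -210.81
F14 = -210.81 / -0.123 = 1713.9 tonne/day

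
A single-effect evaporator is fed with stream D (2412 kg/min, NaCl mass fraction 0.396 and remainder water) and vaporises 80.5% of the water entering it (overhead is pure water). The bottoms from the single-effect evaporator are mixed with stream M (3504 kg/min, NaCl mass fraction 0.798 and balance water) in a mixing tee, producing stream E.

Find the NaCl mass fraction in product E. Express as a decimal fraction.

Vapour removed = 0.805×0.604×2412 = 1172.8 kg/min; concentrate = 1239.2 kg/min.
NaCl reaching the mixer = 955.15 (from concentrate) + 3504×0.798 = 3751.3 kg/min.
Product flow = 1239.2 + 3504 = 4743.2 kg/min; NaCl fraction = 0.791.

0.791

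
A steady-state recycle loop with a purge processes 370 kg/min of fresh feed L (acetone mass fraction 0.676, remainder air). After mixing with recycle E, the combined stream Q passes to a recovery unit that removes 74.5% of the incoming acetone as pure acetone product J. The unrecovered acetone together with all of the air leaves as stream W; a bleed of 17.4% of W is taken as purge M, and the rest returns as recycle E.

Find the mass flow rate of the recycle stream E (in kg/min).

635.8 kg/min

air enters only via L and leaves only via the purge: 370×0.324 = 0.174×(air in W), and the recovery unit passes all air, so air in Q = air in W = 688.97 kg/min.
acetone in Q: m_A = 370×0.676 + (1−0.174)·(1−0.745)·m_A, so m_A = 250.12/0.7894 = 316.86 kg/min.
W = (1−0.745)×316.86 + 688.97 = 769.76 kg/min.
Recycle E = (1−0.174)×769.76 = 635.83 kg/min.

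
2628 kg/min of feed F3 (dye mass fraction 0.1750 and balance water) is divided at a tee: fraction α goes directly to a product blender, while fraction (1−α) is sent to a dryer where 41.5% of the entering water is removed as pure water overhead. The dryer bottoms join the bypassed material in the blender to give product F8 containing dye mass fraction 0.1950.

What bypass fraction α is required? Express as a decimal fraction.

0.700

All 2628×0.175 = 459.9 kg/min of dye reaches F8, so F8 = 459.9/0.195 = 2358.5 kg/min and vapour = 269.54 kg/min.
The evaporator receives (1−α)·2628 of feed at 0.825 water and removes 0.415 of that water:
0.415×0.825×(1−α)×2628 = 269.54
(1−α) = 269.54/899.76 = 0.2996;  α = 0.7004.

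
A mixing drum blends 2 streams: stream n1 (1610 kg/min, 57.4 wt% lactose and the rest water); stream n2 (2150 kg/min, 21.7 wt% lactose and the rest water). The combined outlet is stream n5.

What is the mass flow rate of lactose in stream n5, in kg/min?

lactose out = lactose in = 1610×0.574 + 2150×0.217 = 1390.7 kg/min.

1391 kg/min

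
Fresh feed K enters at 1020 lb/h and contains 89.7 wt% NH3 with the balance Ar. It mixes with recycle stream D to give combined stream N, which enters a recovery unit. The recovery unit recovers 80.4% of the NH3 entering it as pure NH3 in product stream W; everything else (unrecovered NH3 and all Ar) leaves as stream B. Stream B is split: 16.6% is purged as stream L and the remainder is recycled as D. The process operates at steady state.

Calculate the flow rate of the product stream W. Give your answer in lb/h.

NH3 in N: m_A = 1020×0.897 + (1−0.166)·(1−0.804)·m_A, so m_A = 914.94/0.8365 = 1093.7 lb/h.
Product W = 0.804×1093.7 = 879.35 lb/h.

879.4 lb/h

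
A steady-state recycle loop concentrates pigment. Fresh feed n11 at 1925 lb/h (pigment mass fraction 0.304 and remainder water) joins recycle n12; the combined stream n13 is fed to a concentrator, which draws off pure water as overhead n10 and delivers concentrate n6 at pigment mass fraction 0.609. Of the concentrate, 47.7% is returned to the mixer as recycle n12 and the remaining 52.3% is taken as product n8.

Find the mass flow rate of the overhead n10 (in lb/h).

Overall pigment balance (none leaves overhead): pigment in fresh feed = pigment in product, i.e. 1925×0.304 = (1−0.477)·n6·0.609.
n6 = 585.2/(0.609×0.523) = 1837.3 lb/h.
Recycle n12 = 0.477×1837.3 = 876.4 lb/h.
Combined feed n13 = 1925 + 876.4 = 2801.4 lb/h.
Overhead n10 = n13 − n6 = 2801.4 − 1837.3 = 964.08 lb/h.

964.1 lb/h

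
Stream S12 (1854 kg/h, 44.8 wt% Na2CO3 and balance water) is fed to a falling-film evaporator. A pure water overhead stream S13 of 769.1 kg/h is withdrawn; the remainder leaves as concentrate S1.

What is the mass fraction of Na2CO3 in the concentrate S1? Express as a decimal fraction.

Na2CO3 is not removed: 1854×0.448 = 830.59 kg/h of Na2CO3 enters S1.
Concentrate = 1854 − 769.1 = 1084.9 kg/h.
Mass fraction = 830.59/1084.9 = 0.766.

0.766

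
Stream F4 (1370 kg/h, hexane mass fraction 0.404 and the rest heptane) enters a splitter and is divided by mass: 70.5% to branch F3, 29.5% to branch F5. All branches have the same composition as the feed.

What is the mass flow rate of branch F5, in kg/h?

Branch F5 flow = 0.295×1370 = 404.15 kg/h.

404.1 kg/h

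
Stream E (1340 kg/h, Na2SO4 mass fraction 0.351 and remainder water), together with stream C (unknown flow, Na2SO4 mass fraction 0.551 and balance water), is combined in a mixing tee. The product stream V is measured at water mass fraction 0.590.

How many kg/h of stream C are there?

560.7 kg/h

Let C be the unknown flow. Total out = 1340 + C.
water balance: 869.66 + 0.449·C = 0.590·(1340 + C)
(0.449 − 0.590)·C = 0.590×1340 − 869.66 = -79.06
C = -79.06 / -0.141 = 560.71 kg/h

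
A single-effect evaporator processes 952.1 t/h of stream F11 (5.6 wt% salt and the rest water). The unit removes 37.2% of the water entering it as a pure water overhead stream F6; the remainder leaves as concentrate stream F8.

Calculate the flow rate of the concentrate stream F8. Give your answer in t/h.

617.8 t/h

water entering = 952.1×0.944 = 898.78 t/h; overhead removed = 0.372×898.78 = 334.35 t/h.
Concentrate = 952.1 − 334.35 = 617.75 t/h.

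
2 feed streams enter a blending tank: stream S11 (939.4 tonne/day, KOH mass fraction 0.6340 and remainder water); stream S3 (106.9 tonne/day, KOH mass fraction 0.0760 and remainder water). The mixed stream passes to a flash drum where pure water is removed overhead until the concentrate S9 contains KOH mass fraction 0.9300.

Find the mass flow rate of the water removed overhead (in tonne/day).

KOH entering = 939.4×0.634 + 106.9×0.076 = 603.7 tonne/day.
All KOH reports to S9, so S9 = 603.7/0.930 = 649.14 tonne/day.
Total feed = 1046.3 tonne/day; overhead = 1046.3 − 649.14 = 397.16 tonne/day.

397.2 tonne/day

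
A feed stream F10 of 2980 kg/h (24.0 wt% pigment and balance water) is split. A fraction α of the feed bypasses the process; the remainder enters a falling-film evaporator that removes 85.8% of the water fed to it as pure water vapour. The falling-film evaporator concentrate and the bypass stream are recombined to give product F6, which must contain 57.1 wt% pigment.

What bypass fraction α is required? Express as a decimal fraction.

All 2980×0.240 = 715.2 kg/h of pigment reaches F6, so F6 = 715.2/0.571 = 1252.5 kg/h and vapour = 1727.5 kg/h.
The evaporator receives (1−α)·2980 of feed at 0.760 water and removes 0.858 of that water:
0.858×0.760×(1−α)×2980 = 1727.5
(1−α) = 1727.5/1943.2 = 0.8890;  α = 0.1110.

0.111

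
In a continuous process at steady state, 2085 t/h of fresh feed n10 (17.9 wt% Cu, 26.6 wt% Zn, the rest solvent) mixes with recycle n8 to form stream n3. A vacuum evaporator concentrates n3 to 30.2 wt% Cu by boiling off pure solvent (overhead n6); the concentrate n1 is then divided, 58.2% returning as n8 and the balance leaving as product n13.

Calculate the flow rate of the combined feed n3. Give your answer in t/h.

3806 t/h

Overall Cu balance (none leaves overhead): Cu in fresh feed = Cu in product, i.e. 2085×0.179 = (1−0.582)·n1·0.302.
n1 = 373.21/(0.302×0.418) = 2956.5 t/h.
Recycle n8 = 0.582×2956.5 = 1720.7 t/h.
Combined feed n3 = 2085 + 1720.7 = 3805.7 t/h.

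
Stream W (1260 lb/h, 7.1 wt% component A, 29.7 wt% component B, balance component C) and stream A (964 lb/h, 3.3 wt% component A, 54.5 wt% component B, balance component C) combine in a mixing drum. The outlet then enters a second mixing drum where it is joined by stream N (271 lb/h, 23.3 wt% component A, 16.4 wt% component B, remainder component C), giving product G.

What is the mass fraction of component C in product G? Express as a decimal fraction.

0.5477

Overall, product flow = 2495 lb/h.
component C in = 1260×0.632 + 964×0.422 + 271×0.603 = 1366.5 lb/h.
component C fraction in G = 0.5477.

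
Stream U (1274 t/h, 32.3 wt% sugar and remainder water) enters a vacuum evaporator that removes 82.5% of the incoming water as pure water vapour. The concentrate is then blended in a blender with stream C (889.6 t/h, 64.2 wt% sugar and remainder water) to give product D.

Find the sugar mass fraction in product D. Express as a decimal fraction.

0.677

Vapour removed = 0.825×0.677×1274 = 711.56 t/h; concentrate = 562.44 t/h.
sugar reaching the mixer = 411.5 (from concentrate) + 889.6×0.642 = 982.63 t/h.
Product flow = 562.44 + 889.6 = 1452 t/h; sugar fraction = 0.677.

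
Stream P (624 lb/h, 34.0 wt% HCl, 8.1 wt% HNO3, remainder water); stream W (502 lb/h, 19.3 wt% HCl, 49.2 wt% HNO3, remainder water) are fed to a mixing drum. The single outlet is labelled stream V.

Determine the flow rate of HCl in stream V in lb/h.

309 lb/h

HCl out = HCl in = 624×0.340 + 502×0.193 = 309.05 lb/h.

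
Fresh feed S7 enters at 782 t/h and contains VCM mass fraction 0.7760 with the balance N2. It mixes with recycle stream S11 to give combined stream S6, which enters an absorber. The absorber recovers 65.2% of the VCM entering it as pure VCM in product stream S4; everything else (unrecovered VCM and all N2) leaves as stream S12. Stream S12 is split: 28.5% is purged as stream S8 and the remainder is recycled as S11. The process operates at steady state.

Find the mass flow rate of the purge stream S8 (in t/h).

255.3 t/h

N2 enters only via S7 and leaves only via the purge: 782×0.224 = 0.285×(N2 in S12), and the absorber passes all N2, so N2 in S6 = N2 in S12 = 614.62 t/h.
VCM in S6: m_A = 782×0.776 + (1−0.285)·(1−0.652)·m_A, so m_A = 606.83/0.7512 = 807.84 t/h.
S12 = (1−0.652)×807.84 + 614.62 = 895.75 t/h.
Purge S8 = 0.285×895.75 = 255.29 t/h.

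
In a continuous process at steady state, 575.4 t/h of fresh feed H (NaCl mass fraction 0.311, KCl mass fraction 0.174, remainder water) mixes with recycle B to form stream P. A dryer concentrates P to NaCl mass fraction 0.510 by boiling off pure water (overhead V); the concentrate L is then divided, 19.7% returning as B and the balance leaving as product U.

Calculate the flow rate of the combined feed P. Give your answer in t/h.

661.5 t/h

Overall NaCl balance (none leaves overhead): NaCl in fresh feed = NaCl in product, i.e. 575.4×0.311 = (1−0.197)·L·0.510.
L = 178.95/(0.510×0.803) = 436.96 t/h.
Recycle B = 0.197×436.96 = 86.082 t/h.
Combined feed P = 575.4 + 86.082 = 661.48 t/h.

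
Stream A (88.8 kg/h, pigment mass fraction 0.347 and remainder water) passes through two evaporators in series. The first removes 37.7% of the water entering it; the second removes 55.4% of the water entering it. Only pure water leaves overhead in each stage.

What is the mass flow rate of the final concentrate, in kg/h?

46.93 kg/h

water in feed = 88.8×0.653 = 57.986 kg/h.
After stage 1: water left = (1−0.377)×57.986 = 36.126; stream total = 66.939 kg/h.
After stage 2: water left = (1−0.554)×36.126 = 16.112; final concentrate = 46.926 kg/h.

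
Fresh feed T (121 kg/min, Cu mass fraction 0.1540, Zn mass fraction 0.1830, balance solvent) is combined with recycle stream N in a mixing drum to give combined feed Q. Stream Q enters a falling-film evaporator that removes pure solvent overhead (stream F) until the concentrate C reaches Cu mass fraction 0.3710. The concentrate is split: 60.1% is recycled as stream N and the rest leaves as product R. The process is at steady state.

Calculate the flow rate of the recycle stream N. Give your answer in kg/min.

Overall Cu balance (none leaves overhead): Cu in fresh feed = Cu in product, i.e. 121×0.154 = (1−0.601)·C·0.371.
C = 18.634/(0.371×0.399) = 125.88 kg/min.
Recycle N = 0.601×125.88 = 75.654 kg/min.

75.65 kg/min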